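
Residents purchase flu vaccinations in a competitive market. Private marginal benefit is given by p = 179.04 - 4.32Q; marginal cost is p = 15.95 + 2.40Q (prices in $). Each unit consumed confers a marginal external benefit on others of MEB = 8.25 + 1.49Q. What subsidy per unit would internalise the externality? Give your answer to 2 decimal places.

Social marginal benefit = demand + MEB = 187.29 - 2.83Q.
Set SMB = MC: 187.29 - 2.83Q = 15.95 + 2.40Q → Q* = 32.7610.
The Pigouvian subsidy equals MEB at Q*: 8.25 + 1.49×32.7610 = 57.0639.

subsidy = $57.06 per unit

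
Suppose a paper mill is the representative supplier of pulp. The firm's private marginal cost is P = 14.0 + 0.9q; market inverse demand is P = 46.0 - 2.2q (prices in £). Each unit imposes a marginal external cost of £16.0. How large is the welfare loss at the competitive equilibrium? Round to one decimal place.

Market equilibrium (private): 14.0 + 0.9q = 46.0 - 2.2q → q_m = 10.3226.
Social marginal cost = private MC + MEC = 30.0 + 0.9q.
Set SMC = demand: 30.0 + 0.9q = 46.0 - 2.2q → q* = 5.1613.
Between q* and q_m the wedge SMC − demand runs linearly from 0 to MEC(q_m), so the loss is a triangle.
DWL = ½ × 5.1613 × 16.0000 = 41.2904.

DWL = £41.3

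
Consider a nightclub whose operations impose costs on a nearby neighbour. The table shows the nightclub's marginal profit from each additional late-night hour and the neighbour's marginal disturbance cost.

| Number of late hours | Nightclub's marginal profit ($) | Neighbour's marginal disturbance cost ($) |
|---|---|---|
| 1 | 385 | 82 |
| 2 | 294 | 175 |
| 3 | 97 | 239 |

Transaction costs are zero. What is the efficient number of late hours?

Bargaining reaches the level where marginal profit last exceeds marginal disturbance cost.
That holds through level 2 (294 ≥ 175) but not at 3 (97 < 239).

2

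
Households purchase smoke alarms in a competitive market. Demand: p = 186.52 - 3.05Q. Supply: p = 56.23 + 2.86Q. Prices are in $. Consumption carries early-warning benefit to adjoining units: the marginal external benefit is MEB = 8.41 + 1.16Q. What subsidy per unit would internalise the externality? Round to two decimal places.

subsidy = $42.28 per unit

Social marginal benefit = demand + MEB = 194.93 - 1.89Q.
Set SMB = MC: 194.93 - 1.89Q = 56.23 + 2.86Q → Q* = 29.2000.
The Pigouvian subsidy equals MEB at Q*: 8.41 + 1.16×29.2000 = 42.2820.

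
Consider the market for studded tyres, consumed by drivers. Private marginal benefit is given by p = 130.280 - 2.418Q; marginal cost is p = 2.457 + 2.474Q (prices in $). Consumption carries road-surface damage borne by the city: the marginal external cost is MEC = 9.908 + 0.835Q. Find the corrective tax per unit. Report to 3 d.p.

tax = $27.100 per unit

Social marginal benefit = demand − MEC = 120.372 - 3.253Q.
Set SMB = MC: 120.372 - 3.253Q = 2.457 + 2.474Q → Q* = 20.5893.
The Pigouvian tax equals MEC at Q*: 9.908 + 0.835×20.5893 = 27.1001.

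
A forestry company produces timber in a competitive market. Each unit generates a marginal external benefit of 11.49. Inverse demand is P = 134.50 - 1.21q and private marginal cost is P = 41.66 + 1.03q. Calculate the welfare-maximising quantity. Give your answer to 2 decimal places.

q* = 46.58

Social marginal cost = private MC − MEB = 30.17 + 1.03q.
Set SMC = demand: 30.17 + 1.03q = 134.50 - 1.21q → q* = 46.5759.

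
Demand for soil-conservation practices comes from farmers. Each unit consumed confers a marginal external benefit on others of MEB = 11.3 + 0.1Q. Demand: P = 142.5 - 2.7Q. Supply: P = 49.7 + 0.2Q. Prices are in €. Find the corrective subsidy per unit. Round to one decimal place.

subsidy = €15.0 per unit

Social marginal benefit = demand + MEB = 153.8 - 2.6Q.
Set SMB = MC: 153.8 - 2.6Q = 49.7 + 0.2Q → Q* = 37.1786.
The Pigouvian subsidy equals MEB at Q*: 11.3 + 0.1×37.1786 = 15.0179.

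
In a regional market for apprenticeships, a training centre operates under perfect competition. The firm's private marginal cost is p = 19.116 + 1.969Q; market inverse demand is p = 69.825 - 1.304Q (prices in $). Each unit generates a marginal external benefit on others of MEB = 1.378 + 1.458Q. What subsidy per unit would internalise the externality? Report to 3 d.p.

Social marginal cost = private MC − MEB = 17.738 + 0.511Q.
Set SMC = demand: 17.738 + 0.511Q = 69.825 - 1.304Q → Q* = 28.6981.
The Pigouvian subsidy equals MEB at Q*: 1.378 + 1.458×28.6981 = 43.2198.

subsidy = $43.220 per unit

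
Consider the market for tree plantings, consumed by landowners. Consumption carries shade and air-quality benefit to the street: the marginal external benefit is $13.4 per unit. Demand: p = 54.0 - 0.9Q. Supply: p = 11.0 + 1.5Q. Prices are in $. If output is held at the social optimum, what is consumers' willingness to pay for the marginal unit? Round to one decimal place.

Social marginal benefit = demand + MEB = 67.4 - 0.9Q.
Set SMB = MC: 67.4 - 0.9Q = 11.0 + 1.5Q → Q* = 23.5000.
Consumer price on the demand curve at Q*: 54.0 − 0.9×23.5000 = 32.8500.

P = $32.9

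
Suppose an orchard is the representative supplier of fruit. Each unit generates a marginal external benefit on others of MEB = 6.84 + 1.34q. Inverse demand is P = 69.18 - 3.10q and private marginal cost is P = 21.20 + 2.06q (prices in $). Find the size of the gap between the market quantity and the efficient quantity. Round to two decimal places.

5.05 units

Market equilibrium (private): 21.20 + 2.06q = 69.18 - 3.10q → q_m = 9.2984.
Social marginal cost = private MC − MEB = 14.36 + 0.72q.
Set SMC = demand: 14.36 + 0.72q = 69.18 - 3.10q → q* = 14.3508.
Gap = |9.2984 − 14.3508| = 5.0524.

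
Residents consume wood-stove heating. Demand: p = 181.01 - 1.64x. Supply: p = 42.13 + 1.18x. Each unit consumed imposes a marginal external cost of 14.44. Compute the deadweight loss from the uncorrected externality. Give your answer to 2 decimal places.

Market equilibrium (private): 42.13 + 1.18x = 181.01 - 1.64x → x_m = 49.2482.
Social marginal benefit = demand − MEC = 166.57 - 1.64x.
Set SMB = MC: 166.57 - 1.64x = 42.13 + 1.18x → x* = 44.1277.
Between x* and x_m the wedge MC − SMB runs linearly from 0 to MEC(x_m), so the loss is a triangle.
DWL = ½ × 5.1205 × 14.4400 = 36.9700.

DWL = 36.97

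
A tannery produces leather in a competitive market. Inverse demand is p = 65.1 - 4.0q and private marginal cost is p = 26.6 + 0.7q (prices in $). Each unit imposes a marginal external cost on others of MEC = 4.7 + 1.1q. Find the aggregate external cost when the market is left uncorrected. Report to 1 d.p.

$75.4

Market equilibrium (private): 26.6 + 0.7q = 65.1 - 4.0q → q_m = 8.1915.
Total external cost = ∫₀^{q_m} (4.7 + 1.1q) dq = 4.7×8.1915 + ½×1.1×8.1915² = 75.4054.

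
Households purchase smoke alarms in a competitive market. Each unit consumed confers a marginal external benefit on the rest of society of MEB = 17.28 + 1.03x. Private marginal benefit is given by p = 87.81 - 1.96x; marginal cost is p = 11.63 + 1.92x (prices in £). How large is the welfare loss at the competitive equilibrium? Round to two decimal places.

Market equilibrium (private): 11.63 + 1.92x = 87.81 - 1.96x → x_m = 19.6340.
Social marginal benefit = demand + MEB = 105.09 - 0.93x.
Set SMB = MC: 105.09 - 0.93x = 11.63 + 1.92x → x* = 32.7930.
The loss is the area between SMB and MC from x* to x_m; with linear curves that's a triangle of height MEB(x_m).
DWL = ½ × 13.1590 × 37.5030 = 246.7510.

DWL = £246.75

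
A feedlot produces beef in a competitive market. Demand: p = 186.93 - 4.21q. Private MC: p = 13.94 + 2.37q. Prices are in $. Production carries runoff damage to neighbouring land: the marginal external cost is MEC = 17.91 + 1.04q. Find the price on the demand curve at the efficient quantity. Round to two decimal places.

Social marginal cost = private MC + MEC = 31.85 + 3.41q.
Set SMC = demand: 31.85 + 3.41q = 186.93 - 4.21q → q* = 20.3517.
Consumer price on the demand curve at q*: 186.93 − 4.21×20.3517 = 101.2493.

P = $101.25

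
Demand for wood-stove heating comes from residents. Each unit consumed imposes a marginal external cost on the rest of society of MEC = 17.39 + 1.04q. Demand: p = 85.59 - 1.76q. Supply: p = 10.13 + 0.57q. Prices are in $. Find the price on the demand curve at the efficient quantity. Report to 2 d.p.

Social marginal benefit = demand − MEC = 68.20 - 2.80q.
Set SMB = MC: 68.20 - 2.80q = 10.13 + 0.57q → q* = 17.2315.
Consumer price on the demand curve at q*: 85.59 − 1.76×17.2315 = 55.2626.

P = $55.26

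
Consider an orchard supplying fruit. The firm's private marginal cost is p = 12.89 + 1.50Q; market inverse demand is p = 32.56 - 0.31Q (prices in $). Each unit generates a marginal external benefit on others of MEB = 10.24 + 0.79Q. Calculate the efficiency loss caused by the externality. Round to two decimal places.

DWL = $173.72

Market equilibrium (private): 12.89 + 1.50Q = 32.56 - 0.31Q → Q_m = 10.8674.
Social marginal cost = private MC − MEB = 2.65 + 0.71Q.
Set SMC = demand: 2.65 + 0.71Q = 32.56 - 0.31Q → Q* = 29.3235.
The welfare-loss triangle has base |Q_m − Q*| and height MEB(Q_m) (the vertical gap between SMC and demand is zero at Q* and MEB at Q_m).
DWL = ½ × 18.4561 × 18.8252 = 173.7199.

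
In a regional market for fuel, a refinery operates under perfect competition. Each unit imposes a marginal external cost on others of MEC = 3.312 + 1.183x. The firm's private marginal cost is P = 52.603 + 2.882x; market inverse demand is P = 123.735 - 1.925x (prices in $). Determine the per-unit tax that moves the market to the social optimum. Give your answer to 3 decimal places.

tax = $16.706 per unit

Social marginal cost = private MC + MEC = 55.915 + 4.065x.
Set SMC = demand: 55.915 + 4.065x = 123.735 - 1.925x → x* = 11.3222.
The Pigouvian tax equals MEC at x*: 3.312 + 1.183×11.3222 = 16.7062.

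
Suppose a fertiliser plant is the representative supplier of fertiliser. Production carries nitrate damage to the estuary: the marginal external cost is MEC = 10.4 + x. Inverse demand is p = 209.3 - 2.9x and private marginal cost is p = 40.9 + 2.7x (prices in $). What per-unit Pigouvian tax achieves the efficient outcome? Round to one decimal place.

Social marginal cost = private MC + MEC = 51.3 + 3.7x.
Set SMC = demand: 51.3 + 3.7x = 209.3 - 2.9x → x* = 23.9394.
The Pigouvian tax equals MEC at x*: 10.4 + 1.0×23.9394 = 34.3394.

tax = $34.3 per unit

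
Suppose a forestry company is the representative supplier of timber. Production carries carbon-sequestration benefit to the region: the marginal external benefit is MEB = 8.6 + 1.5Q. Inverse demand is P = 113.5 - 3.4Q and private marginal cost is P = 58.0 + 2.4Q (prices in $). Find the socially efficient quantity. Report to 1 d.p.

Q* = 14.9

Social marginal cost = private MC − MEB = 49.4 + 0.9Q.
Set SMC = demand: 49.4 + 0.9Q = 113.5 - 3.4Q → Q* = 14.9070.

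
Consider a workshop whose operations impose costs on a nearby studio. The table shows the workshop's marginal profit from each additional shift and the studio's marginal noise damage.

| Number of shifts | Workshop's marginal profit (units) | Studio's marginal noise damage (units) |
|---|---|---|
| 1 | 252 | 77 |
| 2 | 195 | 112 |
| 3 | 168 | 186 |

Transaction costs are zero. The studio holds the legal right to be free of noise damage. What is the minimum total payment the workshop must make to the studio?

189

Efficient level: marginal profit ≥ marginal noise damage through level 2, so k* = 2.
With the studio holding the right, the workshop must at least compensate total damage at k*: 77 + 112 = 189.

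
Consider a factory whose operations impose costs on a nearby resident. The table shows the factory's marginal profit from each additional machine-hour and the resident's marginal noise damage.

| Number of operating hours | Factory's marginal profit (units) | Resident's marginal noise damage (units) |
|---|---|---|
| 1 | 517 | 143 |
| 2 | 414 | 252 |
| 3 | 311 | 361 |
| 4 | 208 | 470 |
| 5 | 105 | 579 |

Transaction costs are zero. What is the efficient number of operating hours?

Bargaining reaches the level where marginal profit last exceeds marginal noise damage.
That holds through level 2 (414 ≥ 252) but not at 3 (311 < 361).

2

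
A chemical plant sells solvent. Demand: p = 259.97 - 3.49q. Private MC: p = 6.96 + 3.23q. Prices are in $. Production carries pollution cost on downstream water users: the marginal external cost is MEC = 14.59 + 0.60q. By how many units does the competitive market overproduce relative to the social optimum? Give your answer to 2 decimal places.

Market equilibrium (private): 6.96 + 3.23q = 259.97 - 3.49q → q_m = 37.6503.
Social marginal cost = private MC + MEC = 21.55 + 3.83q.
Set SMC = demand: 21.55 + 3.83q = 259.97 - 3.49q → q* = 32.5710.
Gap = |37.6503 − 32.5710| = 5.0793.

5.08 units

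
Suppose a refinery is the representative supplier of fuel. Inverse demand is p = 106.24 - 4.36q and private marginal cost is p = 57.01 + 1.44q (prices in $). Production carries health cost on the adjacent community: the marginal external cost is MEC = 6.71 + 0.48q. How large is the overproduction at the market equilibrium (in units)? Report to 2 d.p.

1.72 units

Market equilibrium (private): 57.01 + 1.44q = 106.24 - 4.36q → q_m = 8.4879.
Social marginal cost = private MC + MEC = 63.72 + 1.92q.
Set SMC = demand: 63.72 + 1.92q = 106.24 - 4.36q → q* = 6.7707.
Gap = |8.4879 − 6.7707| = 1.7172.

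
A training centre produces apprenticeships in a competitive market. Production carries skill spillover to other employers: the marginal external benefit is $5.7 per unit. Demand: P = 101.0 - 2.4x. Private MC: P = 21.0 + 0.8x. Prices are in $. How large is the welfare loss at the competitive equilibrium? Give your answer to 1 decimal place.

Market equilibrium (private): 21.0 + 0.8x = 101.0 - 2.4x → x_m = 25.0000.
Social marginal cost = private MC − MEB = 15.3 + 0.8x.
Set SMC = demand: 15.3 + 0.8x = 101.0 - 2.4x → x* = 26.7813.
Between x* and x_m the wedge demand − SMC runs linearly from 0 to MEB(x_m), so the loss is a triangle.
DWL = ½ × 1.7813 × 5.7000 = 5.0767.

DWL = $5.1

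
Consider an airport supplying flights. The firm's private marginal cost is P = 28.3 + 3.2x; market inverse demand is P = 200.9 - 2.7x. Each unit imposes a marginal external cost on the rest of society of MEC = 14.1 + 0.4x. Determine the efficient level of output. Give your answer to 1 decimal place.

Social marginal cost = private MC + MEC = 42.4 + 3.6x.
Set SMC = demand: 42.4 + 3.6x = 200.9 - 2.7x → x* = 25.1587.

x* = 25.2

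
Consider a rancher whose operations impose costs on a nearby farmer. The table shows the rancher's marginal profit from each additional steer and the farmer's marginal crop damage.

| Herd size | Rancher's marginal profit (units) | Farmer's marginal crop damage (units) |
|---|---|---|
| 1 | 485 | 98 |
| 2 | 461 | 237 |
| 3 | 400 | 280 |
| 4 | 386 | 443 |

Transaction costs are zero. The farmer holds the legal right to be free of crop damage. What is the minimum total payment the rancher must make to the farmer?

615

Efficient level: marginal profit ≥ marginal crop damage through level 3, so k* = 3.
With the farmer holding the right, the rancher must at least compensate total damage at k*: 98 + 237 + 280 = 615.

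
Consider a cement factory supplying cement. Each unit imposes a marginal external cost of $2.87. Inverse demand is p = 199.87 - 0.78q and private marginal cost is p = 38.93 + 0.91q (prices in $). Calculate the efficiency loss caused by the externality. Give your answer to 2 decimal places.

DWL = $2.44

Market equilibrium (private): 38.93 + 0.91q = 199.87 - 0.78q → q_m = 95.2308.
Social marginal cost = private MC + MEC = 41.80 + 0.91q.
Set SMC = demand: 41.80 + 0.91q = 199.87 - 0.78q → q* = 93.5325.
Between q* and q_m the wedge SMC − demand runs linearly from 0 to MEC(q_m), so the loss is a triangle.
DWL = ½ × 1.6983 × 2.8700 = 2.4371.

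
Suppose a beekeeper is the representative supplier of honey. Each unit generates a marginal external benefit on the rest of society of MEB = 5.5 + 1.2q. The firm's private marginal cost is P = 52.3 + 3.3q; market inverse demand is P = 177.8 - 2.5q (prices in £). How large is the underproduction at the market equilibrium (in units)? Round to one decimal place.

6.8 units

Market equilibrium (private): 52.3 + 3.3q = 177.8 - 2.5q → q_m = 21.6379.
Social marginal cost = private MC − MEB = 46.8 + 2.1q.
Set SMC = demand: 46.8 + 2.1q = 177.8 - 2.5q → q* = 28.4783.
Gap = |21.6379 − 28.4783| = 6.8404.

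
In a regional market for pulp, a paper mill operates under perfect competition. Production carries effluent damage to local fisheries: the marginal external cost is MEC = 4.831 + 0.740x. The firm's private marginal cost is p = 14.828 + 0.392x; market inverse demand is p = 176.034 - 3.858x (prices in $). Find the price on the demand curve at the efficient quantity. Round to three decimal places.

Social marginal cost = private MC + MEC = 19.659 + 1.132x.
Set SMC = demand: 19.659 + 1.132x = 176.034 - 3.858x → x* = 31.3377.
Consumer price on the demand curve at x*: 176.034 − 3.858×31.3377 = 55.1332.

P = $55.133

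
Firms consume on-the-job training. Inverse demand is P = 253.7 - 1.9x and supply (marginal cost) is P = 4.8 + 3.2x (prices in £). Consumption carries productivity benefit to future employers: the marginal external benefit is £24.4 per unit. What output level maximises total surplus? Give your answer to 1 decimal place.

Social marginal benefit = demand + MEB = 278.1 - 1.9x.
Set SMB = MC: 278.1 - 1.9x = 4.8 + 3.2x → x* = 53.5882.

x* = 53.6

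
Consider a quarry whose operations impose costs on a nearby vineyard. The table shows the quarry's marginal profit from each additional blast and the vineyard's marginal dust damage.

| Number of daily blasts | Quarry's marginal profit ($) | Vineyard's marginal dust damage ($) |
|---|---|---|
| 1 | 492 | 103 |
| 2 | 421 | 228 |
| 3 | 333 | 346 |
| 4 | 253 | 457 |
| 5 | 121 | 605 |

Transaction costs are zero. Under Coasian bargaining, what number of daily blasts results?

Bargaining reaches the level where marginal profit last exceeds marginal dust damage.
That holds through level 2 (421 ≥ 228) but not at 3 (333 < 346).

2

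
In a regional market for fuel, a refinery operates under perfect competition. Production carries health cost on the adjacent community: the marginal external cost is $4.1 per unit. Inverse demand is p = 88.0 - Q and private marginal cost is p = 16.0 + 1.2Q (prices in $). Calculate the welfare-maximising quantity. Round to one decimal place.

Social marginal cost = private MC + MEC = 20.1 + 1.2Q.
Set SMC = demand: 20.1 + 1.2Q = 88.0 - Q → Q* = 30.8636.

Q* = 30.9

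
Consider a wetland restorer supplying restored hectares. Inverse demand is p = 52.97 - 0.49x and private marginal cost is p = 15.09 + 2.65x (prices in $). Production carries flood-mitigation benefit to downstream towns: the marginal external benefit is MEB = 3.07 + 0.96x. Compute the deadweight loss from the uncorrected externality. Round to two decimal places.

DWL = $49.23

Market equilibrium (private): 15.09 + 2.65x = 52.97 - 0.49x → x_m = 12.0637.
Social marginal cost = private MC − MEB = 12.02 + 1.69x.
Set SMC = demand: 12.02 + 1.69x = 52.97 - 0.49x → x* = 18.7844.
The loss is the area between SMC and demand from x* to x_m; with linear curves that's a triangle of height MEB(x_m).
DWL = ½ × 6.7207 × 14.6511 = 49.2328.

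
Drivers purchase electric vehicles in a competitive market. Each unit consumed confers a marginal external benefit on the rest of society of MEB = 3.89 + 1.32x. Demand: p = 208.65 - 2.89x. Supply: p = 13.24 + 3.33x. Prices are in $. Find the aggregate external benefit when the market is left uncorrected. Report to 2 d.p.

$773.62

Market equilibrium (private): 13.24 + 3.33x = 208.65 - 2.89x → x_m = 31.4164.
Total external benefit = ∫₀^{x_m} (3.89 + 1.32x) dx = 3.89×31.4164 + ½×1.32×31.4164² = 773.6233.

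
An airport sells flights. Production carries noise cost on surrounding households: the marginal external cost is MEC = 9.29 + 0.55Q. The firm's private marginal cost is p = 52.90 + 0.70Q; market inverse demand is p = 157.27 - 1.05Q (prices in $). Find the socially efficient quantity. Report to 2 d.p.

Q* = 41.34

Social marginal cost = private MC + MEC = 62.19 + 1.25Q.
Set SMC = demand: 62.19 + 1.25Q = 157.27 - 1.05Q → Q* = 41.3391.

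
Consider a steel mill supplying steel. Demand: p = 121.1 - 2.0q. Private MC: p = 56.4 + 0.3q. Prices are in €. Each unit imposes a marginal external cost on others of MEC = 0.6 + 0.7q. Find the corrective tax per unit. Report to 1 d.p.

tax = €15.6 per unit

Social marginal cost = private MC + MEC = 57.0 + q.
Set SMC = demand: 57.0 + q = 121.1 - 2.0q → q* = 21.3667.
The Pigouvian tax equals MEC at q*: 0.6 + 0.7×21.3667 = 15.5567.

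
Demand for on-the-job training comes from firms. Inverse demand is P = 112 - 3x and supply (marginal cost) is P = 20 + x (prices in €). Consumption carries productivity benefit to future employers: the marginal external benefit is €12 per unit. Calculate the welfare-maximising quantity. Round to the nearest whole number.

x* = 26

Social marginal benefit = demand + MEB = 124 - 3x.
Set SMB = MC: 124 - 3x = 20 + x → x* = 26.0000.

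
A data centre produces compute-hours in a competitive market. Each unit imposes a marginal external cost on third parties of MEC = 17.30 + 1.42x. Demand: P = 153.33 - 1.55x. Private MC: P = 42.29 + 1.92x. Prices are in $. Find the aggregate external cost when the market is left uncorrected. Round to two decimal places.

$1280.64

Market equilibrium (private): 42.29 + 1.92x = 153.33 - 1.55x → x_m = 32.0000.
Total external cost = ∫₀^{x_m} (17.30 + 1.42x) dx = 17.30×32.0000 + ½×1.42×32.0000² = 1280.6400.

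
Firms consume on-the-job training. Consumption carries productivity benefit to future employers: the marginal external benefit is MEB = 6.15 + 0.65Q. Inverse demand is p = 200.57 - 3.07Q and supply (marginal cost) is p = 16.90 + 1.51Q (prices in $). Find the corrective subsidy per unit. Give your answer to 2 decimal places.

Social marginal benefit = demand + MEB = 206.72 - 2.42Q.
Set SMB = MC: 206.72 - 2.42Q = 16.90 + 1.51Q → Q* = 48.3003.
The Pigouvian subsidy equals MEB at Q*: 6.15 + 0.65×48.3003 = 37.5452.

subsidy = $37.55 per unit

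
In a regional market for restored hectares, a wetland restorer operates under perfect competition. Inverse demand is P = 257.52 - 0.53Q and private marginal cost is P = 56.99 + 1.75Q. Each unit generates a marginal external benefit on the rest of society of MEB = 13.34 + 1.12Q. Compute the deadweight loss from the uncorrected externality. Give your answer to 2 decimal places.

DWL = 5392.03

Market equilibrium (private): 56.99 + 1.75Q = 257.52 - 0.53Q → Q_m = 87.9518.
Social marginal cost = private MC − MEB = 43.65 + 0.63Q.
Set SMC = demand: 43.65 + 0.63Q = 257.52 - 0.53Q → Q* = 184.3707.
The welfare-loss triangle has base |Q_m − Q*| and height MEB(Q_m) (the vertical gap between SMC and demand is zero at Q* and MEB at Q_m).
DWL = ½ × 96.4189 × 111.8460 = 5392.0341.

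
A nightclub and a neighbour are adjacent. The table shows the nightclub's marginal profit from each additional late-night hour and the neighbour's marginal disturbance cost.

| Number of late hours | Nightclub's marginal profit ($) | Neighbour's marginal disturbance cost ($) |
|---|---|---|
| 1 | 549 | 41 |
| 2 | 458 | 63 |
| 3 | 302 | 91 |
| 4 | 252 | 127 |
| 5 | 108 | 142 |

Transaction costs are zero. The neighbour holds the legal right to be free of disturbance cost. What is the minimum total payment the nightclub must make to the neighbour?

Efficient level: marginal profit ≥ marginal disturbance cost through level 4, so k* = 4.
With the neighbour holding the right, the nightclub must at least compensate total damage at k*: 41 + 63 + 91 + 127 = 322.

$322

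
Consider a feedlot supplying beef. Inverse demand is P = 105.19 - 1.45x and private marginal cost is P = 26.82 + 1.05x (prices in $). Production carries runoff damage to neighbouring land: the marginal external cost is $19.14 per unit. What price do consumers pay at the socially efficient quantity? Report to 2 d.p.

P = $70.84

Social marginal cost = private MC + MEC = 45.96 + 1.05x.
Set SMC = demand: 45.96 + 1.05x = 105.19 - 1.45x → x* = 23.6920.
Consumer price on the demand curve at x*: 105.19 − 1.45×23.6920 = 70.8366.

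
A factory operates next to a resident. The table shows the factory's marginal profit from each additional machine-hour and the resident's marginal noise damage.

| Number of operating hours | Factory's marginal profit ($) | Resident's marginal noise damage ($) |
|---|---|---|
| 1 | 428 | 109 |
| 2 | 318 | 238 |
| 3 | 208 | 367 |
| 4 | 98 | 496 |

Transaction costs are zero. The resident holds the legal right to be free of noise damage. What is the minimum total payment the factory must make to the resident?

$347

Efficient level: marginal profit ≥ marginal noise damage through level 2, so k* = 2.
With the resident holding the right, the factory must at least compensate total damage at k*: 109 + 238 = 347.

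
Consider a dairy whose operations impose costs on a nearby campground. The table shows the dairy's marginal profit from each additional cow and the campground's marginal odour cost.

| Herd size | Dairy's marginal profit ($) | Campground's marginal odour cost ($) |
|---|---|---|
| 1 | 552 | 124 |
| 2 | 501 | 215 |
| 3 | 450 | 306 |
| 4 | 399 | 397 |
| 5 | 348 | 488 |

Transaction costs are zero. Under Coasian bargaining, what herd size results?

4

Bargaining reaches the level where marginal profit last exceeds marginal odour cost.
That holds through level 4 (399 ≥ 397) but not at 5 (348 < 488).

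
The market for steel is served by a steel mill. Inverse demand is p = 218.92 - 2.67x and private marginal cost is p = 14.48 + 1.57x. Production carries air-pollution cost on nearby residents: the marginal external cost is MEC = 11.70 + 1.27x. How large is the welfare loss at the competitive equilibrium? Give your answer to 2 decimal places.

DWL = 482.72

Market equilibrium (private): 14.48 + 1.57x = 218.92 - 2.67x → x_m = 48.2170.
Social marginal cost = private MC + MEC = 26.18 + 2.84x.
Set SMC = demand: 26.18 + 2.84x = 218.92 - 2.67x → x* = 34.9800.
The loss is the area between SMC and demand from x* to x_m; with linear curves that's a triangle of height MEC(x_m).
DWL = ½ × 13.2370 × 72.9356 = 482.7243.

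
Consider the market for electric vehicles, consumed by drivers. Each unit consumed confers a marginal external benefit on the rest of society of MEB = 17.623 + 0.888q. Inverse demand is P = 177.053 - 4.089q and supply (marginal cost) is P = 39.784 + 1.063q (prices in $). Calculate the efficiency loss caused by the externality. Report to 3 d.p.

DWL = $199.843

Market equilibrium (private): 39.784 + 1.063q = 177.053 - 4.089q → q_m = 26.6438.
Social marginal benefit = demand + MEB = 194.676 - 3.201q.
Set SMB = MC: 194.676 - 3.201q = 39.784 + 1.063q → q* = 36.3255.
The loss is the area between SMB and MC from q* to q_m; with linear curves that's a triangle of height MEB(q_m).
DWL = ½ × 9.6817 × 41.2827 = 199.8434.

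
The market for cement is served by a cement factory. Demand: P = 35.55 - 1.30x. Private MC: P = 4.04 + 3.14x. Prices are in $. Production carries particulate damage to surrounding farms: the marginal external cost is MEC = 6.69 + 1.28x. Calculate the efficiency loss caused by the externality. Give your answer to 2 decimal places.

DWL = $21.75

Market equilibrium (private): 4.04 + 3.14x = 35.55 - 1.30x → x_m = 7.0968.
Social marginal cost = private MC + MEC = 10.73 + 4.42x.
Set SMC = demand: 10.73 + 4.42x = 35.55 - 1.30x → x* = 4.3392.
Height of the DWL triangle at x_m is SMC(x_m) − demand(x_m) = MEC(x_m) = 15.7740.
DWL = ½ × 2.7576 × 15.7740 = 21.7492.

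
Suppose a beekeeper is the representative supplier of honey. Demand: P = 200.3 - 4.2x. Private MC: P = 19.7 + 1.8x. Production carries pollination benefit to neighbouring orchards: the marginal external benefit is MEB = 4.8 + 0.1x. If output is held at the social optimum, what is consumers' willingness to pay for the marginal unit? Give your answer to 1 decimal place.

Social marginal cost = private MC − MEB = 14.9 + 1.7x.
Set SMC = demand: 14.9 + 1.7x = 200.3 - 4.2x → x* = 31.4237.
Consumer price on the demand curve at x*: 200.3 − 4.2×31.4237 = 68.3205.

P = 68.3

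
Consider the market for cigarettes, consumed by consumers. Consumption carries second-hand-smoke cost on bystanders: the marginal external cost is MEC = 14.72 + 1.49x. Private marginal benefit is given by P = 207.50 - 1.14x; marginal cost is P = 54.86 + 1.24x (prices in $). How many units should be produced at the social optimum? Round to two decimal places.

x* = 35.64

Social marginal benefit = demand − MEC = 192.78 - 2.63x.
Set SMB = MC: 192.78 - 2.63x = 54.86 + 1.24x → x* = 35.6382.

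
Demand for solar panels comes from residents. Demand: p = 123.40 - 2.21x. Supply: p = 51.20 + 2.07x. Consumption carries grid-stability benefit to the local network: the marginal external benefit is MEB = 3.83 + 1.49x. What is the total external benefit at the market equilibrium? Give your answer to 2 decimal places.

276.61

Market equilibrium (private): 51.20 + 2.07x = 123.40 - 2.21x → x_m = 16.8692.
Total external benefit = ∫₀^{x_m} (3.83 + 1.49x) dx = 3.83×16.8692 + ½×1.49×16.8692² = 276.6136.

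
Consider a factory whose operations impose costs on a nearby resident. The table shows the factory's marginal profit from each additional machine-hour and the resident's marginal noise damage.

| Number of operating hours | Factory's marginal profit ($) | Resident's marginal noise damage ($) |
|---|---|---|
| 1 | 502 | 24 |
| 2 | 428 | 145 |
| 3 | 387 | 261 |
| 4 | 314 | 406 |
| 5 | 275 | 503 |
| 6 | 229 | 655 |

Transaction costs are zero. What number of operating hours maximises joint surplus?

3

Bargaining reaches the level where marginal profit last exceeds marginal noise damage.
That holds through level 3 (387 ≥ 261) but not at 4 (314 < 406).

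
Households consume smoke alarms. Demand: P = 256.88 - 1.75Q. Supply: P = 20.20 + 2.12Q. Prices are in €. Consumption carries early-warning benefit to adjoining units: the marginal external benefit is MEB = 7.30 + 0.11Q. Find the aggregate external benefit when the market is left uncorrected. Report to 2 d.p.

€652.16

Market equilibrium (private): 20.20 + 2.12Q = 256.88 - 1.75Q → Q_m = 61.1576.
Total external benefit = ∫₀^{Q_m} (7.30 + 0.11Q) dQ = 7.30×61.1576 + ½×0.11×61.1576² = 652.1643.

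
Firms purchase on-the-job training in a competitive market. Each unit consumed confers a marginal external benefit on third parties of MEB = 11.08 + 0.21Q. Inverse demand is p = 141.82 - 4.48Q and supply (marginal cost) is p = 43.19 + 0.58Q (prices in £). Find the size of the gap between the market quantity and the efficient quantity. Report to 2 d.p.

Market equilibrium (private): 43.19 + 0.58Q = 141.82 - 4.48Q → Q_m = 19.4921.
Social marginal benefit = demand + MEB = 152.90 - 4.27Q.
Set SMB = MC: 152.90 - 4.27Q = 43.19 + 0.58Q → Q* = 22.6206.
Gap = |19.4921 − 22.6206| = 3.1285.

3.13 units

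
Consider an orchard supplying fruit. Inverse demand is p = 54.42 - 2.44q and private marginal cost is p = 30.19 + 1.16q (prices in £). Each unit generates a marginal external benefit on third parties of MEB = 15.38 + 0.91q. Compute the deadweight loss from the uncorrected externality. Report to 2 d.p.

Market equilibrium (private): 30.19 + 1.16q = 54.42 - 2.44q → q_m = 6.7306.
Social marginal cost = private MC − MEB = 14.81 + 0.25q.
Set SMC = demand: 14.81 + 0.25q = 54.42 - 2.44q → q* = 14.7249.
The welfare-loss triangle has base |q_m − q*| and height MEB(q_m) (the vertical gap between SMC and demand is zero at q* and MEB at q_m).
DWL = ½ × 7.9943 × 21.5048 = 85.9579.

DWL = £85.96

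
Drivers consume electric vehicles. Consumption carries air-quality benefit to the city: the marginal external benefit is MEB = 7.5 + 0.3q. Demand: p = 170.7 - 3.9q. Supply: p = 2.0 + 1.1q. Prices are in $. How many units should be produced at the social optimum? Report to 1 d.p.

q* = 37.5

Social marginal benefit = demand + MEB = 178.2 - 3.6q.
Set SMB = MC: 178.2 - 3.6q = 2.0 + 1.1q → q* = 37.4894.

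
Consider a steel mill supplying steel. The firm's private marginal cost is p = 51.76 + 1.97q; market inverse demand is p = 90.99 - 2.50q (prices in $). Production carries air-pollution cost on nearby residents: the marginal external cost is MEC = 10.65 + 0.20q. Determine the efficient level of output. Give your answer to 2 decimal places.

q* = 6.12

Social marginal cost = private MC + MEC = 62.41 + 2.17q.
Set SMC = demand: 62.41 + 2.17q = 90.99 - 2.50q → q* = 6.1199.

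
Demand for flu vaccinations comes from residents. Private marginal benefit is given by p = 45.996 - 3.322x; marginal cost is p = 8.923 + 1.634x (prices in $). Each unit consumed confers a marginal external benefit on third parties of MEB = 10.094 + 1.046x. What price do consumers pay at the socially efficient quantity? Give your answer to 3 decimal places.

Social marginal benefit = demand + MEB = 56.090 - 2.276x.
Set SMB = MC: 56.090 - 2.276x = 8.923 + 1.634x → x* = 12.0632.
Consumer price on the demand curve at x*: 45.996 − 3.322×12.0632 = 5.9220.

P = $5.922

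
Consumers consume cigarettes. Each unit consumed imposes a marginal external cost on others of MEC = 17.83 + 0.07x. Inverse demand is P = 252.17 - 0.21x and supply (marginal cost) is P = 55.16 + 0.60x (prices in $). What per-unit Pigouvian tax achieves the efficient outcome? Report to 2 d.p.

Social marginal benefit = demand − MEC = 234.34 - 0.28x.
Set SMB = MC: 234.34 - 0.28x = 55.16 + 0.60x → x* = 203.6136.
The Pigouvian tax equals MEC at x*: 17.83 + 0.07×203.6136 = 32.0830.

tax = $32.08 per unit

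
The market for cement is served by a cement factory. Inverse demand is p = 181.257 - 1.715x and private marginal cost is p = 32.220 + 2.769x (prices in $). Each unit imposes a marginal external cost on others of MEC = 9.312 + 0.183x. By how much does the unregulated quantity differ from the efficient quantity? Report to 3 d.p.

3.299 units

Market equilibrium (private): 32.220 + 2.769x = 181.257 - 1.715x → x_m = 33.2375.
Social marginal cost = private MC + MEC = 41.532 + 2.952x.
Set SMC = demand: 41.532 + 2.952x = 181.257 - 1.715x → x* = 29.9389.
Gap = |33.2375 − 29.9389| = 3.2986.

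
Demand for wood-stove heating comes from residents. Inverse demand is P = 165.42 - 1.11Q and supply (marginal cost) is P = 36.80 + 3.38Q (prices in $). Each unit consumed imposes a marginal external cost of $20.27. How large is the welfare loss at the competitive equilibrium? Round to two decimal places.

DWL = $45.75

Market equilibrium (private): 36.80 + 3.38Q = 165.42 - 1.11Q → Q_m = 28.6459.
Social marginal benefit = demand − MEC = 145.15 - 1.11Q.
Set SMB = MC: 145.15 - 1.11Q = 36.80 + 3.38Q → Q* = 24.1314.
Height of the DWL triangle at Q_m is MC(Q_m) − SMB(Q_m) = MEC(Q_m) = 20.2700.
DWL = ½ × 4.5145 × 20.2700 = 45.7545.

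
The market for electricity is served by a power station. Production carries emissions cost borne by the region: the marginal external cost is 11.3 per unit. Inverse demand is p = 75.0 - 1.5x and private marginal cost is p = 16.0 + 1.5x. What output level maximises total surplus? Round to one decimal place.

Social marginal cost = private MC + MEC = 27.3 + 1.5x.
Set SMC = demand: 27.3 + 1.5x = 75.0 - 1.5x → x* = 15.9000.

x* = 15.9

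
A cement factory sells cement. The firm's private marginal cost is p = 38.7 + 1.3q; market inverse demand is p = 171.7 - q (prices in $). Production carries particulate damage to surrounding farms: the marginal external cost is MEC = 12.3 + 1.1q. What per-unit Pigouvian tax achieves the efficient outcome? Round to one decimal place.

Social marginal cost = private MC + MEC = 51.0 + 2.4q.
Set SMC = demand: 51.0 + 2.4q = 171.7 - q → q* = 35.5000.
The Pigouvian tax equals MEC at q*: 12.3 + 1.1×35.5000 = 51.3500.

tax = $51.4 per unit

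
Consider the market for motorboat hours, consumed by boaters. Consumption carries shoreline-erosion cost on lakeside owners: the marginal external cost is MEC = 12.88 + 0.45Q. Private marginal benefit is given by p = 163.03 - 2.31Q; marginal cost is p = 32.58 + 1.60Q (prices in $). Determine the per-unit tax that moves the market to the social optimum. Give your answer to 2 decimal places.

Social marginal benefit = demand − MEC = 150.15 - 2.76Q.
Set SMB = MC: 150.15 - 2.76Q = 32.58 + 1.60Q → Q* = 26.9656.
The Pigouvian tax equals MEC at Q*: 12.88 + 0.45×26.9656 = 25.0145.

tax = $25.01 per unit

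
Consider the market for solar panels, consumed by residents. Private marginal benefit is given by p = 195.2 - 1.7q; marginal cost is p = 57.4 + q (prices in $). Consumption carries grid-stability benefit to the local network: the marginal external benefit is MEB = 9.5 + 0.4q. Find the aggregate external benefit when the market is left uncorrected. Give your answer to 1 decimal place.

Market equilibrium (private): 57.4 + q = 195.2 - 1.7q → q_m = 51.0370.
Total external benefit = ∫₀^{q_m} (9.5 + 0.4q) dq = 9.5×51.0370 + ½×0.4×51.0370² = 1005.8066.

$1005.8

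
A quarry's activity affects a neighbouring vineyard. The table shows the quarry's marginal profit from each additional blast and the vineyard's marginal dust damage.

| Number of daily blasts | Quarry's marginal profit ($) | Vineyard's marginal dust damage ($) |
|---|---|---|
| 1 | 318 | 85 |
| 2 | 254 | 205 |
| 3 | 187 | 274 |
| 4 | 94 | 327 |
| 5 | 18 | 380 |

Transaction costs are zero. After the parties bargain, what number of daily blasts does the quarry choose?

Bargaining reaches the level where marginal profit last exceeds marginal dust damage.
That holds through level 2 (254 ≥ 205) but not at 3 (187 < 274).

2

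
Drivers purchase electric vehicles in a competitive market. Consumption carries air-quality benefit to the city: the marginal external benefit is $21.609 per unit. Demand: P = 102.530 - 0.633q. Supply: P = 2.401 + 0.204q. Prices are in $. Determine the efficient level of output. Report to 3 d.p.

Social marginal benefit = demand + MEB = 124.139 - 0.633q.
Set SMB = MC: 124.139 - 0.633q = 2.401 + 0.204q → q* = 145.4456.

q* = 145.446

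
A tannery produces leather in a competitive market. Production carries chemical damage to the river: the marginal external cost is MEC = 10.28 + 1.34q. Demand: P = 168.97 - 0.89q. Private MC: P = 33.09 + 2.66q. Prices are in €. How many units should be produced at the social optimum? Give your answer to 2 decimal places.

Social marginal cost = private MC + MEC = 43.37 + 4.00q.
Set SMC = demand: 43.37 + 4.00q = 168.97 - 0.89q → q* = 25.6851.

q* = 25.69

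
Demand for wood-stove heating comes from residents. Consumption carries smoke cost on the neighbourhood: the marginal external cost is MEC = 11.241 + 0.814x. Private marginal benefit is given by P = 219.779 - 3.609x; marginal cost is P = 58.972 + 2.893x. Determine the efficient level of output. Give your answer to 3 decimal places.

x* = 20.444

Social marginal benefit = demand − MEC = 208.538 - 4.423x.
Set SMB = MC: 208.538 - 4.423x = 58.972 + 2.893x → x* = 20.4437.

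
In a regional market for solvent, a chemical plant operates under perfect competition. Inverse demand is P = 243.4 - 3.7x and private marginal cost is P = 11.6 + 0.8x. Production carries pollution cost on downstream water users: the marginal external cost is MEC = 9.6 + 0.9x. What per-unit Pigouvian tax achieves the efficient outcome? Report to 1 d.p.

tax = 46.6 per unit

Social marginal cost = private MC + MEC = 21.2 + 1.7x.
Set SMC = demand: 21.2 + 1.7x = 243.4 - 3.7x → x* = 41.1481.
The Pigouvian tax equals MEC at x*: 9.6 + 0.9×41.1481 = 46.6333.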